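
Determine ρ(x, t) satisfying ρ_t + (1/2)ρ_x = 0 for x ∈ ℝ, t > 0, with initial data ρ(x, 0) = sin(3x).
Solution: By characteristics (dx/dt = 1/2), ρ(x,t) = f(x - (1/2)t) with f = ρ(·, 0).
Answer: ρ(x, t) = -sin(3t/2 - 3x)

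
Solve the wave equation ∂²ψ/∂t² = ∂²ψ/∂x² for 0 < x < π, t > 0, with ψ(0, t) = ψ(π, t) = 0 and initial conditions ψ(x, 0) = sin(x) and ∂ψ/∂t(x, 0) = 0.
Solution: Using separation of variables ψ = X(x)T(t):
Eigenfunctions: sin(nx), n = 1, 2, 3, ...
General solution: ψ(x, t) = Σ [A_n cos(n t) + B_n sin(n t)] sin(nx)
From ψ(x,0) = sin(x): A_1=1. From ψ_t(x,0) = 0: all B_n = 0.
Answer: ψ(x, t) = sin(x)cos(t)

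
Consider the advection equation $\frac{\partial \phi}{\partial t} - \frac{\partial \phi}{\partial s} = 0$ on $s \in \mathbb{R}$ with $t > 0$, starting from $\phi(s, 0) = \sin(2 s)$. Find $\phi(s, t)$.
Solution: By method of characteristics (waves move left with speed 1):
Along characteristics $s + t =$ const, $\phi$ is constant, so $\phi(s,t) = f(s + t)$ with $f = \phi( \cdot , 0)$.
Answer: $\phi(s, t) = \sin(2 s + 2 t)$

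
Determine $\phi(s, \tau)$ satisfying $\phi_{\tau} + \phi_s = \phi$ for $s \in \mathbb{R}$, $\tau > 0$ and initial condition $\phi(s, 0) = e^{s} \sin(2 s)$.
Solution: Substitute $\phi = e^{s}u$.
Then $\phi_s = e^{s}(u_s + u)$, $\phi_{\tau} = e^{s}u_{\tau}$; substituting and dividing by $e^{s}$, the lower-order terms cancel: $u_{\tau} + u_s = 0$ (standard advection equation).
Data for $u$: $u(s,0) = e^{-s}\phi(s,0) = \sin(2 s)$.
By characteristics ($ds/d\tau = 1$), $u(s,\tau) = f(s - \tau)$ with $f = u( \cdot , 0)$.
So $u(s,\tau) = \sin(2 s - 2 \tau)$, and $\phi(s,\tau) = e^{s}u(s,\tau)$.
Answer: $\phi(s, \tau) = - e^{s} \sin(2 \tau - 2 s)$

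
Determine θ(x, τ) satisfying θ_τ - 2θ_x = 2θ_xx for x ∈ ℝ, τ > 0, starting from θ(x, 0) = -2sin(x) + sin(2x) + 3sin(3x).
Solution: Change to a moving frame: let η = x + 2τ, σ = τ and write θ(x,τ) = u(η,σ).
By the chain rule θ_τ = u_σ + 2u_η, θ_x = u_η, θ_xx = u_ηη.
Then θ_τ - 2θ_x = u_σ: the advection term cancels and the PDE becomes the heat equation u_σ = 2u_ηη on η ∈ ℝ.
Initial data: u(η,0) = θ(η,0) = -2sin(η) + sin(2η) + 3sin(3η).
On η ∈ ℝ each mode satisfies (sin(nη))″ = -n² sin(nη), so exp(-2n²σ) sin(nη) solves the heat equation; by superposition u(η,σ) = Σ c_n exp(-2n²σ) sin(nη).
Reading off the coefficients: c_1=-2, c_2=1, c_3=3, so u(η,σ) = -2exp(-2σ)sin(η) + exp(-8σ)sin(2η) + 3exp(-18σ)sin(3η).
Substituting back η = x + 2τ, σ = τ: θ(x,τ) = u(x + 2τ, τ).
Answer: θ(x, τ) = -2exp(-2τ)sin(x + 2τ) + exp(-8τ)sin(2x + 4τ) + 3exp(-18τ)sin(3x + 6τ)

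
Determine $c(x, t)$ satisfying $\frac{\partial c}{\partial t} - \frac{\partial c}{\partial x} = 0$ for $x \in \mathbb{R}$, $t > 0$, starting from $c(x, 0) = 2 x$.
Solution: By method of characteristics (waves move left with speed 1):
Along characteristics $x + t =$ const, $c$ is constant, so $c(x,t) = f(x + t)$ with $f = c( \cdot , 0)$.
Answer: $c(x, t) = 2 t + 2 x$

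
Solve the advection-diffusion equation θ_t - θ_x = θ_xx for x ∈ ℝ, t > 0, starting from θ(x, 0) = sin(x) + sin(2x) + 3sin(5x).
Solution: Change to a moving frame: let η = x + t, σ = t and write θ(x,t) = u(η,σ).
By the chain rule θ_t = u_σ + u_η, θ_x = u_η, θ_xx = u_ηη.
Then θ_t - θ_x = u_σ: the advection term cancels and the PDE becomes the heat equation u_σ = u_ηη on η ∈ ℝ.
Initial data: u(η,0) = θ(η,0) = sin(η) + sin(2η) + 3sin(5η).
On η ∈ ℝ each mode satisfies (sin(nη))″ = -n² sin(nη), so exp(-n²σ) sin(nη) solves the heat equation; by superposition u(η,σ) = Σ c_n exp(-n²σ) sin(nη).
Reading off the coefficients: c_1=1, c_2=1, c_5=3, so u(η,σ) = exp(-σ)sin(η) + exp(-4σ)sin(2η) + 3exp(-25σ)sin(5η).
Substituting back η = x + t, σ = t: θ(x,t) = u(x + t, t).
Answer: θ(x, t) = exp(-t)sin(t + x) + exp(-4t)sin(2t + 2x) + 3exp(-25t)sin(5t + 5x)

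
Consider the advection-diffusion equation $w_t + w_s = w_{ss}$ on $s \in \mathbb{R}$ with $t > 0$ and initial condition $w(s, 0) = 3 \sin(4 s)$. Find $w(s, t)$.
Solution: Moving frame: $\eta = s - t$, $\sigma = t$, $w = u(\eta,\sigma)$, so $w_t = u_{\sigma} - u_{\eta}$ and $w_{ss} = u_{\eta\eta}$.
Hence $w_t + w_s = u_{\sigma}$ and the PDE becomes the heat equation $u_{\sigma} = u_{\eta\eta}$ on $\eta \in \mathbb{R}$.
Initial data: $u(\eta,0) = w(\eta,0) = 3 \sin(4 \eta)$. Each mode $\sin(n\eta)$ decays as $e^{-n^2\sigma}$ on $\mathbb{R}$, so $u(\eta,\sigma) = \sum c_n e^{-n^2\sigma} \sin(n\eta)$ with $c_4=3$: $u(\eta,\sigma) = 3 e^{-16 \sigma} \sin(4 \eta)$.
Substituting back: $w(s,t) = u(s - t, t)$.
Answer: $w(s, t) = 3 e^{-16 t} \sin(4 s - 4 t)$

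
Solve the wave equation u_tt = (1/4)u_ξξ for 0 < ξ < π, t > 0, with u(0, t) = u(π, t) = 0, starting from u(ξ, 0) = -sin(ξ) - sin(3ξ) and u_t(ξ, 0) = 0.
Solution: Separating variables: u = Σ [A_n cos(ω_n t) + B_n sin(ω_n t)] sin(nξ), ω_n = n/2. From ICs: A_1=-1, A_3=-1.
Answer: u(ξ, t) = -sin(ξ)cos(t/2) - sin(3ξ)cos(3t/2)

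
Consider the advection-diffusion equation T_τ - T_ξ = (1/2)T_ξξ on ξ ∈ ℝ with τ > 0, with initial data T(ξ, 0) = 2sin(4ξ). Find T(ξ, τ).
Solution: Change to a moving frame: let η = ξ + τ, σ = τ and write T(ξ,τ) = u(η,σ).
By the chain rule T_τ = u_σ + u_η, T_ξ = u_η, T_ξξ = u_ηη.
Then T_τ - T_ξ = u_σ: the advection term cancels and the PDE becomes the heat equation u_σ = (1/2)u_ηη on η ∈ ℝ.
Initial data: u(η,0) = T(η,0) = 2sin(4η).
On η ∈ ℝ each mode satisfies (sin(nη))″ = -n² sin(nη), so exp(-n²σ/2) sin(nη) solves the heat equation; by superposition u(η,σ) = Σ c_n exp(-n²σ/2) sin(nη).
Reading off the coefficients: c_4=2, so u(η,σ) = 2exp(-8σ)sin(4η).
Substituting back η = ξ + τ, σ = τ: T(ξ,τ) = u(ξ + τ, τ).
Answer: T(ξ, τ) = 2exp(-8τ)sin(4ξ + 4τ)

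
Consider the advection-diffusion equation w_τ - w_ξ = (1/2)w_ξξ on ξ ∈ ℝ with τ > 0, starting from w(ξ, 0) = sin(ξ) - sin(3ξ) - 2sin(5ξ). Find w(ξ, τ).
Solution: Moving frame: η = ξ + τ, σ = τ, w = u(η,σ), so w_τ = u_σ + u_η and w_ξξ = u_ηη.
Hence w_τ - w_ξ = u_σ and the PDE becomes the heat equation u_σ = (1/2)u_ηη on η ∈ ℝ.
Initial data: u(η,0) = w(η,0) = sin(η) - sin(3η) - 2sin(5η). Each mode sin(nη) decays as exp(-n²σ/2) on ℝ, so u(η,σ) = Σ c_n exp(-n²σ/2) sin(nη) with c_1=1, c_3=-1, c_5=-2: u(η,σ) = exp(-σ/2)sin(η) - exp(-9σ/2)sin(3η) - 2exp(-25σ/2)sin(5η).
Substituting back: w(ξ,τ) = u(ξ + τ, τ).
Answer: w(ξ, τ) = exp(-τ/2)sin(ξ + τ) - exp(-9τ/2)sin(3ξ + 3τ) - 2exp(-25τ/2)sin(5ξ + 5τ)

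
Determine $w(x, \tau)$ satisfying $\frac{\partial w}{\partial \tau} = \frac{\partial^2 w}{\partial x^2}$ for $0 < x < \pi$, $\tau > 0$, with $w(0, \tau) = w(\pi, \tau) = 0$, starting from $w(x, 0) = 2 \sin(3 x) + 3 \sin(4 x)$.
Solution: Separating variables: $w = \sum c_n e^{-n^2\tau} \sin(nx)$. From $w(x,0) = 2 \sin(3 x) + 3 \sin(4 x)$: $c_3=2, c_4=3$.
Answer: $w(x, \tau) = 2 e^{-9 \tau} \sin(3 x) + 3 e^{-16 \tau} \sin(4 x)$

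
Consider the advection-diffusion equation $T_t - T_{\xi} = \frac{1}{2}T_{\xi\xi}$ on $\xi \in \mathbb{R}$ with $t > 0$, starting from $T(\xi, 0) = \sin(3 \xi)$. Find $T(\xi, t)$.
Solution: Moving frame: $\eta = \xi + t$, $\sigma = t$, $T = u(\eta,\sigma)$, so $T_t = u_{\sigma} + u_{\eta}$ and $T_{\xi\xi} = u_{\eta\eta}$.
Hence $T_t - T_{\xi} = u_{\sigma}$ and the PDE becomes the heat equation $u_{\sigma} = \frac{1}{2}u_{\eta\eta}$ on $\eta \in \mathbb{R}$.
Initial data: $u(\eta,0) = T(\eta,0) = \sin(3 \eta)$. Each mode $\sin(n\eta)$ decays as $e^{-n^2\sigma/2}$ on $\mathbb{R}$, so $u(\eta,\sigma) = \sum c_n e^{-n^2\sigma/2} \sin(n\eta)$ with $c_3=1$: $u(\eta,\sigma) = e^{-9 \sigma/2} \sin(3 \eta)$.
Substituting back: $T(\xi,t) = u(\xi + t, t)$.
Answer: $T(\xi, t) = e^{-9 t/2} \sin(3 \xi + 3 t)$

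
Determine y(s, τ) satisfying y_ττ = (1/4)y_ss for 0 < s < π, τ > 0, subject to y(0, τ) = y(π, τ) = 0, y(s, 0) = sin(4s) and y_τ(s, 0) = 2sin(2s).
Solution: Using separation of variables y = X(s)T(τ):
Eigenfunctions: sin(ns), n = 1, 2, 3, ...
General solution: y(s, τ) = Σ [A_n cos(n τ/2) + B_n sin(n τ/2)] sin(ns)
From y(s,0) = sin(4s): A_4=1. From y_τ(s,0) = 2sin(2s), using y_τ(s,0) = Σ ω_n B_n sin(ns) with ω_n = n/2: B_2 = 2/1 = 2.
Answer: y(s, τ) = 2sin(2s)sin(τ) + sin(4s)cos(2τ)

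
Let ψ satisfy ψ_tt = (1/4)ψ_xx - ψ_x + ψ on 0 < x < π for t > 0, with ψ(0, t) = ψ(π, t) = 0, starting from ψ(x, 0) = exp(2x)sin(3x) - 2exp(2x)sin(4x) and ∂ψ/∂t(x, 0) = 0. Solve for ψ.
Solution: Substitute ψ = exp(2x)u.
Then ψ_x = exp(2x)(u_x + 2u), ψ_xx = exp(2x)(u_xx + 4u_x + 4u), ψ_tt = exp(2x)u_tt; substituting and dividing by exp(2x), the lower-order terms cancel: u_tt = (1/4)u_xx (standard wave equation).
Data for u: u(x,0) = exp(-2x)ψ(x,0) = sin(3x) - 2sin(4x); u_t(x,0) = exp(-2x)ψ_t(x,0) = 0. The boundary conditions carry over: u(0,t) = u(π,t) = 0.
Separating variables: u = Σ [A_n cos(ω_n t) + B_n sin(ω_n t)] sin(nx), ω_n = n/2. From ICs: A_3=1, A_4=-2.
So u(x,t) = sin(3x)cos(3t/2) - 2sin(4x)cos(2t), and ψ(x,t) = exp(2x)u(x,t).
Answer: ψ(x, t) = exp(2x)sin(3x)cos(3t/2) - 2exp(2x)sin(4x)cos(2t)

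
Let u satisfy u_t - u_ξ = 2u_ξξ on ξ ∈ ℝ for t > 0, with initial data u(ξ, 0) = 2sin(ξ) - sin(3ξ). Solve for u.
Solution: Change to a moving frame: let η = ξ + t, σ = t and write u(ξ,t) = w(η,σ).
By the chain rule u_t = w_σ + w_η, u_ξ = w_η, u_ξξ = w_ηη.
Then u_t - u_ξ = w_σ: the advection term cancels and the PDE becomes the heat equation w_σ = 2w_ηη on η ∈ ℝ.
Initial data: w(η,0) = u(η,0) = 2sin(η) - sin(3η).
On η ∈ ℝ each mode satisfies (sin(nη))″ = -n² sin(nη), so exp(-2n²σ) sin(nη) solves the heat equation; by superposition w(η,σ) = Σ c_n exp(-2n²σ) sin(nη).
Reading off the coefficients: c_1=2, c_3=-1, so w(η,σ) = 2exp(-2σ)sin(η) - exp(-18σ)sin(3η).
Substituting back η = ξ + t, σ = t: u(ξ,t) = w(ξ + t, t).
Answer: u(ξ, t) = 2exp(-2t)sin(t + ξ) - exp(-18t)sin(3t + 3ξ)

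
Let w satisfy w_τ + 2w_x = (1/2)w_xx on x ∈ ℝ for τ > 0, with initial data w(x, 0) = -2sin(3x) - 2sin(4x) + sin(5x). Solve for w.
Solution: Change to a moving frame: let η = x - 2τ, σ = τ and write w(x,τ) = u(η,σ).
By the chain rule w_τ = u_σ - 2u_η, w_x = u_η, w_xx = u_ηη.
Then w_τ + 2w_x = u_σ: the advection term cancels and the PDE becomes the heat equation u_σ = (1/2)u_ηη on η ∈ ℝ.
Initial data: u(η,0) = w(η,0) = -2sin(3η) - 2sin(4η) + sin(5η).
On η ∈ ℝ each mode satisfies (sin(nη))″ = -n² sin(nη), so exp(-n²σ/2) sin(nη) solves the heat equation; by superposition u(η,σ) = Σ c_n exp(-n²σ/2) sin(nη).
Reading off the coefficients: c_3=-2, c_4=-2, c_5=1, so u(η,σ) = -2exp(-8σ)sin(4η) - 2exp(-9σ/2)sin(3η) + exp(-25σ/2)sin(5η).
Substituting back η = x - 2τ, σ = τ: w(x,τ) = u(x - 2τ, τ).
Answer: w(x, τ) = -2exp(-8τ)sin(4x - 8τ) - 2exp(-9τ/2)sin(3x - 6τ) + exp(-25τ/2)sin(5x - 10τ)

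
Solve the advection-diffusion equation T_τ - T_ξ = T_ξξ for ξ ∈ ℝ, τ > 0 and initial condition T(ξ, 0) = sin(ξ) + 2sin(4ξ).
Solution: Moving frame: η = ξ + τ, σ = τ, T = u(η,σ), so T_τ = u_σ + u_η and T_ξξ = u_ηη.
Hence T_τ - T_ξ = u_σ and the PDE becomes the heat equation u_σ = u_ηη on η ∈ ℝ.
Initial data: u(η,0) = T(η,0) = sin(η) + 2sin(4η). Each mode sin(nη) decays as exp(-n²σ) on ℝ, so u(η,σ) = Σ c_n exp(-n²σ) sin(nη) with c_1=1, c_4=2: u(η,σ) = exp(-σ)sin(η) + 2exp(-16σ)sin(4η).
Substituting back: T(ξ,τ) = u(ξ + τ, τ).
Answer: T(ξ, τ) = exp(-τ)sin(ξ + τ) + 2exp(-16τ)sin(4ξ + 4τ)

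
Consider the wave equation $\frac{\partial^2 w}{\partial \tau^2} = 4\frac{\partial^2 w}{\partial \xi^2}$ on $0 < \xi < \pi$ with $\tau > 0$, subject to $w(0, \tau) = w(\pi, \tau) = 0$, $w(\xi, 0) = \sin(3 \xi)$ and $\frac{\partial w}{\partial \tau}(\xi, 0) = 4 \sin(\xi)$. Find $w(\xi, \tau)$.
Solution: Separating variables: $w = \sum [A_n \cos(\omega_n \tau) + B_n \sin(\omega_n \tau)] \sin(n\xi)$, $\omega_n = 2n$. From ICs ($B_n$ = velocity coefficient / $\omega_n$): $A_3=1, B_1=2$.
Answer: $w(\xi, \tau) = 2 \sin(2 \tau) \sin(\xi) + \sin(3 \xi) \cos(6 \tau)$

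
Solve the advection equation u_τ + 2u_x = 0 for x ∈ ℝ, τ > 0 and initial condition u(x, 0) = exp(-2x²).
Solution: By method of characteristics (waves move right with speed 2):
Along characteristics x - 2τ = const, u is constant, so u(x,τ) = f(x - 2τ) with f = u(·, 0).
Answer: u(x, τ) = exp(-2(x - 2τ)²)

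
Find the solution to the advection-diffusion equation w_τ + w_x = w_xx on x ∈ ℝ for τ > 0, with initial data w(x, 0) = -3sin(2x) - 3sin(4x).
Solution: Change to a moving frame: let η = x - τ, σ = τ and write w(x,τ) = u(η,σ).
By the chain rule w_τ = u_σ - u_η, w_x = u_η, w_xx = u_ηη.
Then w_τ + w_x = u_σ: the advection term cancels and the PDE becomes the heat equation u_σ = u_ηη on η ∈ ℝ.
Initial data: u(η,0) = w(η,0) = -3sin(2η) - 3sin(4η).
On η ∈ ℝ each mode satisfies (sin(nη))″ = -n² sin(nη), so exp(-n²σ) sin(nη) solves the heat equation; by superposition u(η,σ) = Σ c_n exp(-n²σ) sin(nη).
Reading off the coefficients: c_2=-3, c_4=-3, so u(η,σ) = -3exp(-4σ)sin(2η) - 3exp(-16σ)sin(4η).
Substituting back η = x - τ, σ = τ: w(x,τ) = u(x - τ, τ).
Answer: w(x, τ) = -3exp(-4τ)sin(2x - 2τ) - 3exp(-16τ)sin(4x - 4τ)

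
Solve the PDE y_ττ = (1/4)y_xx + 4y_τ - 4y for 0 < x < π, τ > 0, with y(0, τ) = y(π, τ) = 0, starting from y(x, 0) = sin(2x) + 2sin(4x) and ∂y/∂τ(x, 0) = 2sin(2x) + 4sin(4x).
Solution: Substitute y = exp(2τ)u.
Then y_τ = exp(2τ)(u_τ + 2u), y_ττ = exp(2τ)(u_ττ + 4u_τ + 4u), y_xx = exp(2τ)u_xx; substituting and dividing by exp(2τ), the lower-order terms cancel: u_ττ = (1/4)u_xx (standard wave equation).
Data for u: u(x,0) = y(x,0) = sin(2x) + 2sin(4x); u_τ(x,0) = y_τ(x,0) - 2y(x,0) = 0. The boundary conditions carry over: u(0,τ) = u(π,τ) = 0.
Separating variables: u = Σ [A_n cos(ω_n τ) + B_n sin(ω_n τ)] sin(nx), ω_n = n/2. From ICs: A_2=1, A_4=2.
So u(x,τ) = sin(2x)cos(τ) + 2sin(4x)cos(2τ), and y(x,τ) = exp(2τ)u(x,τ).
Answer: y(x, τ) = exp(2τ)sin(2x)cos(τ) + 2exp(2τ)sin(4x)cos(2τ)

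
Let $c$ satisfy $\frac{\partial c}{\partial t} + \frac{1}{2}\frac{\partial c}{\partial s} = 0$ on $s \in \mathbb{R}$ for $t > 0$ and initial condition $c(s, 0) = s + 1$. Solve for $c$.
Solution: By characteristics ($ds/dt = 1/2$), $c(s,t) = f(s - \frac{1}{2}t)$ with $f = c( \cdot , 0)$.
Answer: $c(s, t) = s - \frac{1}{2} t + 1$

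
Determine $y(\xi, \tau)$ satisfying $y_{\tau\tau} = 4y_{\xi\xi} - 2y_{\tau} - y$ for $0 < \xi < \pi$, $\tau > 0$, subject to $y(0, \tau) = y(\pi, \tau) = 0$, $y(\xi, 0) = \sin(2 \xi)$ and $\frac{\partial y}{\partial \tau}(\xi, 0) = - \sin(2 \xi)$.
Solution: Substitute $y = e^{-\tau}u$.
Then $y_{\tau} = e^{-\tau}(u_{\tau} - u)$, $y_{\tau\tau} = e^{-\tau}(u_{\tau\tau} - 2u_{\tau} + u)$, $y_{\xi\xi} = e^{-\tau}u_{\xi\xi}$; substituting and dividing by $e^{-\tau}$, the lower-order terms cancel: $u_{\tau\tau} = 4u_{\xi\xi}$ (standard wave equation).
Data for $u$: $u(\xi,0) = y(\xi,0) = \sin(2 \xi)$; $u_{\tau}(\xi,0) = y_{\tau}(\xi,0) + y(\xi,0) = 0$. The boundary conditions carry over: $u(0,\tau) = u(\pi,\tau) = 0$.
Separating variables: $u = \sum [A_n \cos(\omega_n \tau) + B_n \sin(\omega_n \tau)] \sin(n\xi)$, $\omega_n = 2n$. From ICs: $A_2=1$.
So $u(\xi,\tau) = \sin(2 \xi) \cos(4 \tau)$, and $y(\xi,\tau) = e^{-\tau}u(\xi,\tau)$.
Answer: $y(\xi, \tau) = e^{-\tau} \sin(2 \xi) \cos(4 \tau)$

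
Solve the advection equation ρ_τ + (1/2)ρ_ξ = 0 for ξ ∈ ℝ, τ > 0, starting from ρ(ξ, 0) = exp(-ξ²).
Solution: By characteristics (dξ/dτ = 1/2), ρ(ξ,τ) = f(ξ - (1/2)τ) with f = ρ(·, 0).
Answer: ρ(ξ, τ) = exp(-(ξ - τ/2)²)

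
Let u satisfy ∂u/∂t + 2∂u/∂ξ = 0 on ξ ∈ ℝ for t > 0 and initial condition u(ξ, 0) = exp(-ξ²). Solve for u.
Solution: By method of characteristics (waves move right with speed 2):
Along characteristics ξ - 2t = const, u is constant, so u(ξ,t) = f(ξ - 2t) with f = u(·, 0).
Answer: u(ξ, t) = exp(-(-2t + ξ)²)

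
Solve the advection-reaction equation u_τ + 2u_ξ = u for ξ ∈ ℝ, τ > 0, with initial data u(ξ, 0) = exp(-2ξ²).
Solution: Substitute u = exp(τ)w, i.e. w = exp(-τ)u.
By the product rule, u_τ = exp(τ)(w_τ + w), u_ξ = exp(τ)w_ξ.
Substituting into the PDE and dividing by exp(τ): w_τ + w + 2w_ξ = w.
The lower-order terms cancel, leaving the standard advection equation w_τ + 2w_ξ = 0.
Initial data for w: w(ξ,0) = u(ξ,0) = exp(-2ξ²).
Solve for w:
  By method of characteristics (waves move right with speed 2):
  Along characteristics ξ - 2τ = const, w is constant, so w(ξ,τ) = f(ξ - 2τ) with f = w(·, 0).
Hence w(ξ,τ) = exp(-2(ξ - 2τ)²).
Transform back: u(ξ,τ) = exp(τ)w(ξ,τ).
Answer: u(ξ, τ) = exp(τ)exp(-2(ξ - 2τ)²)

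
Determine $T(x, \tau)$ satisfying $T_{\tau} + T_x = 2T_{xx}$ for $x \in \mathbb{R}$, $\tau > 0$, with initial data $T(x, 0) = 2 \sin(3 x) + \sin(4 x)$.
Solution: Moving frame: $\eta = x - \tau$, $\sigma = \tau$, $T = u(\eta,\sigma)$, so $T_{\tau} = u_{\sigma} - u_{\eta}$ and $T_{xx} = u_{\eta\eta}$.
Hence $T_{\tau} + T_x = u_{\sigma}$ and the PDE becomes the heat equation $u_{\sigma} = 2u_{\eta\eta}$ on $\eta \in \mathbb{R}$.
Initial data: $u(\eta,0) = T(\eta,0) = 2 \sin(3 \eta) + \sin(4 \eta)$. Each mode $\sin(n\eta)$ decays as $e^{-2n^2\sigma}$ on $\mathbb{R}$, so $u(\eta,\sigma) = \sum c_n e^{-2n^2\sigma} \sin(n\eta)$ with $c_3=2, c_4=1$: $u(\eta,\sigma) = 2 e^{-18 \sigma} \sin(3 \eta) + e^{-32 \sigma} \sin(4 \eta)$.
Substituting back: $T(x,\tau) = u(x - \tau, \tau)$.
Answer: $T(x, \tau) = -2 e^{-18 \tau} \sin(3 \tau - 3 x) -  e^{-32 \tau} \sin(4 \tau - 4 x)$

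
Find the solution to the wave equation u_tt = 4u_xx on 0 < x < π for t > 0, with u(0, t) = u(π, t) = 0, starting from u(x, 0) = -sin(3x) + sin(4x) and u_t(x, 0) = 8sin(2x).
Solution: Separating variables: u = Σ [A_n cos(ω_n t) + B_n sin(ω_n t)] sin(nx), ω_n = 2n. From ICs (B_n = velocity coefficient / ω_n): A_3=-1, A_4=1, B_2=2.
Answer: u(x, t) = 2sin(4t)sin(2x) - sin(3x)cos(6t) + sin(4x)cos(8t)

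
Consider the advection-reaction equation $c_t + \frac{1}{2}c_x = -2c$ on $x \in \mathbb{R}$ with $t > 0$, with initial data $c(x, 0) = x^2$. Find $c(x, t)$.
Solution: Substitute $c = e^{-2t}u$.
Then $c_t = e^{-2t}(u_t - 2u)$, $c_x = e^{-2t}u_x$; substituting and dividing by $e^{-2t}$, the lower-order terms cancel: $u_t + \frac{1}{2}u_x = 0$ (standard advection equation).
Data for $u$: $u(x,0) = c(x,0) = x^2$.
By characteristics ($dx/dt = 1/2$), $u(x,t) = f(x - \frac{1}{2}t)$ with $f = u( \cdot , 0)$.
So $u(x,t) = \frac{1}{4} t^2 - t x + x^2$, and $c(x,t) = e^{-2t}u(x,t)$.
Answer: $c(x, t) = \frac{1}{4} t^2 e^{-2 t} -  t x e^{-2 t} + x^2 e^{-2 t}$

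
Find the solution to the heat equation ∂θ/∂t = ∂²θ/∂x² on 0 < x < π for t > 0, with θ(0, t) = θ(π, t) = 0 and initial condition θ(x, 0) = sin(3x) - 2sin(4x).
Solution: Using separation of variables θ = X(x)G(t):
Eigenfunctions: sin(nx), n = 1, 2, 3, ...
General solution: θ(x, t) = Σ c_n sin(nx) exp(-n² t)
Matching θ(x,0) = sin(3x) - 2sin(4x) term by term: c_3=1, c_4=-2.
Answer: θ(x, t) = exp(-9t)sin(3x) - 2exp(-16t)sin(4x)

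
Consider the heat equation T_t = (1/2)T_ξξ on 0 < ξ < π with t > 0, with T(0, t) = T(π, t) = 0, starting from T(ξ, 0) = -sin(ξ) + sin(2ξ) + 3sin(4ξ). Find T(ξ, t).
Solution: Using separation of variables T = X(ξ)G(t):
Eigenfunctions: sin(nξ), n = 1, 2, 3, ...
General solution: T(ξ, t) = Σ c_n sin(nξ) exp(-n² t/2)
Matching T(ξ,0) = -sin(ξ) + sin(2ξ) + 3sin(4ξ) term by term: c_1=-1, c_2=1, c_4=3.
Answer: T(ξ, t) = exp(-2t)sin(2ξ) + 3exp(-8t)sin(4ξ) - exp(-t/2)sin(ξ)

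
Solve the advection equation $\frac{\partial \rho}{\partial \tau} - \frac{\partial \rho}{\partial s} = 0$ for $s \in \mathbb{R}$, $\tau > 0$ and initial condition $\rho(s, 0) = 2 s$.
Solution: By method of characteristics (waves move left with speed 1):
Along characteristics $s + \tau =$ const, $\rho$ is constant, so $\rho(s,\tau) = f(s + \tau)$ with $f = \rho( \cdot , 0)$.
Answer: $\rho(s, \tau) = 2 \tau + 2 s$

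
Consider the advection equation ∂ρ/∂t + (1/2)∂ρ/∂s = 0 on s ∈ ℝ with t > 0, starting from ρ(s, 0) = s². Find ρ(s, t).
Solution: By method of characteristics (waves move right with speed 1/2):
Along characteristics s - (1/2)t = const, ρ is constant, so ρ(s,t) = f(s - (1/2)t) with f = ρ(·, 0).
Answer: ρ(s, t) = s² - st + (1/4)t²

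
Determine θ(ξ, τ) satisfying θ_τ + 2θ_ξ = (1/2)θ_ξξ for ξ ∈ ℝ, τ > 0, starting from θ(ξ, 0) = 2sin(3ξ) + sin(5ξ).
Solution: Change to a moving frame: let η = ξ - 2τ, σ = τ and write θ(ξ,τ) = u(η,σ).
By the chain rule θ_τ = u_σ - 2u_η, θ_ξ = u_η, θ_ξξ = u_ηη.
Then θ_τ + 2θ_ξ = u_σ: the advection term cancels and the PDE becomes the heat equation u_σ = (1/2)u_ηη on η ∈ ℝ.
Initial data: u(η,0) = θ(η,0) = 2sin(3η) + sin(5η).
On η ∈ ℝ each mode satisfies (sin(nη))″ = -n² sin(nη), so exp(-n²σ/2) sin(nη) solves the heat equation; by superposition u(η,σ) = Σ c_n exp(-n²σ/2) sin(nη).
Reading off the coefficients: c_3=2, c_5=1, so u(η,σ) = 2exp(-9σ/2)sin(3η) + exp(-25σ/2)sin(5η).
Substituting back η = ξ - 2τ, σ = τ: θ(ξ,τ) = u(ξ - 2τ, τ).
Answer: θ(ξ, τ) = 2exp(-9τ/2)sin(3ξ - 6τ) + exp(-25τ/2)sin(5ξ - 10τ)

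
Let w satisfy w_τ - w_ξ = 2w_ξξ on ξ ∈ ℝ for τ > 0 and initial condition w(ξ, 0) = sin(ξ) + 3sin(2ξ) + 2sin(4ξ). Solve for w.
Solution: Moving frame: η = ξ + τ, σ = τ, w = u(η,σ), so w_τ = u_σ + u_η and w_ξξ = u_ηη.
Hence w_τ - w_ξ = u_σ and the PDE becomes the heat equation u_σ = 2u_ηη on η ∈ ℝ.
Initial data: u(η,0) = w(η,0) = sin(η) + 3sin(2η) + 2sin(4η). Each mode sin(nη) decays as exp(-2n²σ) on ℝ, so u(η,σ) = Σ c_n exp(-2n²σ) sin(nη) with c_1=1, c_2=3, c_4=2: u(η,σ) = exp(-2σ)sin(η) + 3exp(-8σ)sin(2η) + 2exp(-32σ)sin(4η).
Substituting back: w(ξ,τ) = u(ξ + τ, τ).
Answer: w(ξ, τ) = exp(-2τ)sin(ξ + τ) + 3exp(-8τ)sin(2ξ + 2τ) + 2exp(-32τ)sin(4ξ + 4τ)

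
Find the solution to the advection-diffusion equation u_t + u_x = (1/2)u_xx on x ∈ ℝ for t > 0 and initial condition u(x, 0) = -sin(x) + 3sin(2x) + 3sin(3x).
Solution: Moving frame: η = x - t, σ = t, u = w(η,σ), so u_t = w_σ - w_η and u_xx = w_ηη.
Hence u_t + u_x = w_σ and the PDE becomes the heat equation w_σ = (1/2)w_ηη on η ∈ ℝ.
Initial data: w(η,0) = u(η,0) = -sin(η) + 3sin(2η) + 3sin(3η). Each mode sin(nη) decays as exp(-n²σ/2) on ℝ, so w(η,σ) = Σ c_n exp(-n²σ/2) sin(nη) with c_1=-1, c_2=3, c_3=3: w(η,σ) = 3exp(-2σ)sin(2η) - exp(-σ/2)sin(η) + 3exp(-9σ/2)sin(3η).
Substituting back: u(x,t) = w(x - t, t).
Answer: u(x, t) = -3exp(-2t)sin(2t - 2x) + exp(-t/2)sin(t - x) - 3exp(-9t/2)sin(3t - 3x)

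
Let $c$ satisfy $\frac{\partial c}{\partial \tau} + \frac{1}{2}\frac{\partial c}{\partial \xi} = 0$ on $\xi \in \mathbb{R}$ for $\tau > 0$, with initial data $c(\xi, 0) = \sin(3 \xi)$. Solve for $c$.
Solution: By characteristics ($d\xi/d\tau = 1/2$), $c(\xi,\tau) = f(\xi - \frac{1}{2}\tau)$ with $f = c( \cdot , 0)$.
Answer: $c(\xi, \tau) = - \sin(3 \tau/2 - 3 \xi)$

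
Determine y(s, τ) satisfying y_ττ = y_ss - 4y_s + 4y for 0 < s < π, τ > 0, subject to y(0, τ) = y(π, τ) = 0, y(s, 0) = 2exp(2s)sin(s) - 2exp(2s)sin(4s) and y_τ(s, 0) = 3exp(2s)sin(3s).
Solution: Substitute y = exp(2s)u.
Then y_s = exp(2s)(u_s + 2u), y_ss = exp(2s)(u_ss + 4u_s + 4u), y_ττ = exp(2s)u_ττ; substituting and dividing by exp(2s), the lower-order terms cancel: u_ττ = u_ss (standard wave equation).
Data for u: u(s,0) = exp(-2s)y(s,0) = 2sin(s) - 2sin(4s); u_τ(s,0) = exp(-2s)y_τ(s,0) = 3sin(3s). The boundary conditions carry over: u(0,τ) = u(π,τ) = 0.
Separating variables: u = Σ [A_n cos(ω_n τ) + B_n sin(ω_n τ)] sin(ns), ω_n = n. From ICs (B_n = velocity coefficient / ω_n): A_1=2, A_4=-2, B_3=1.
So u(s,τ) = 2sin(s)cos(τ) + sin(3s)sin(3τ) - 2sin(4s)cos(4τ), and y(s,τ) = exp(2s)u(s,τ).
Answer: y(s, τ) = 2exp(2s)sin(s)cos(τ) + exp(2s)sin(3s)sin(3τ) - 2exp(2s)sin(4s)cos(4τ)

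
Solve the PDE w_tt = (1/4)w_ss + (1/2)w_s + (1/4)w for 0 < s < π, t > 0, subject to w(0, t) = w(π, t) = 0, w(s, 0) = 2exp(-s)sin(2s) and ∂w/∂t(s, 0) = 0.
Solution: Substitute w = exp(-s)u.
Then w_s = exp(-s)(u_s - u), w_ss = exp(-s)(u_ss - 2u_s + u), w_tt = exp(-s)u_tt; substituting and dividing by exp(-s), the lower-order terms cancel: u_tt = (1/4)u_ss (standard wave equation).
Data for u: u(s,0) = exp(s)w(s,0) = 2sin(2s); u_t(s,0) = exp(s)w_t(s,0) = 0. The boundary conditions carry over: u(0,t) = u(π,t) = 0.
Separating variables: u = Σ [A_n cos(ω_n t) + B_n sin(ω_n t)] sin(ns), ω_n = n/2. From ICs: A_2=2.
So u(s,t) = 2sin(2s)cos(t), and w(s,t) = exp(-s)u(s,t).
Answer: w(s, t) = 2exp(-s)sin(2s)cos(t)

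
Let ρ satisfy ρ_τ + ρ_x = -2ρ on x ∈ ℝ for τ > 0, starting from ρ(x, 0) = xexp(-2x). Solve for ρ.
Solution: Substitute ρ = exp(-2x)u.
Then ρ_x = exp(-2x)(u_x - 2u), ρ_τ = exp(-2x)u_τ; substituting and dividing by exp(-2x), the lower-order terms cancel: u_τ + u_x = 0 (standard advection equation).
Data for u: u(x,0) = exp(2x)ρ(x,0) = x.
By characteristics (dx/dτ = 1), u(x,τ) = f(x - τ) with f = u(·, 0).
So u(x,τ) = x - τ, and ρ(x,τ) = exp(-2x)u(x,τ).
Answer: ρ(x, τ) = xexp(-2x) - τexp(-2x)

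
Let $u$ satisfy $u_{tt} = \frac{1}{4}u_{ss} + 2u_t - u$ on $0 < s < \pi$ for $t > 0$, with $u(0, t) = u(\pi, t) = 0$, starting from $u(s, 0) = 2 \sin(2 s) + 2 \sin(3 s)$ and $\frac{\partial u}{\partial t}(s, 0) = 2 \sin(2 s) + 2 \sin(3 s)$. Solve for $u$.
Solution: Substitute $u = e^{t}w$.
Then $u_t = e^{t}(w_t + w)$, $u_{tt} = e^{t}(w_{tt} + 2w_t + w)$, $u_{ss} = e^{t}w_{ss}$; substituting and dividing by $e^{t}$, the lower-order terms cancel: $w_{tt} = \frac{1}{4}w_{ss}$ (standard wave equation).
Data for $w$: $w(s,0) = u(s,0) = 2 \sin(2 s) + 2 \sin(3 s)$; $w_t(s,0) = u_t(s,0) - u(s,0) = 0$. The boundary conditions carry over: $w(0,t) = w(\pi,t) = 0$.
Separating variables: $w = \sum [A_n \cos(\omega_n t) + B_n \sin(\omega_n t)] \sin(ns)$, $\omega_n = n/2$. From ICs: $A_2=2, A_3=2$.
So $w(s,t) = 2 \sin(2 s) \cos(t) + 2 \sin(3 s) \cos(3 t/2)$, and $u(s,t) = e^{t}w(s,t)$.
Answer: $u(s, t) = 2 e^{t} \sin(2 s) \cos(t) + 2 e^{t} \sin(3 s) \cos(3 t/2)$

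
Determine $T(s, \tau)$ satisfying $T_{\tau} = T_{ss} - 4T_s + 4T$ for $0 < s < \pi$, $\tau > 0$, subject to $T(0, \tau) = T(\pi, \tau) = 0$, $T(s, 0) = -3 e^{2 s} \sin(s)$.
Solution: Substitute $T = e^{2s}u$.
Then $T_s = e^{2s}(u_s + 2u)$, $T_{ss} = e^{2s}(u_{ss} + 4u_s + 4u)$, $T_{\tau} = e^{2s}u_{\tau}$; substituting and dividing by $e^{2s}$, the lower-order terms cancel: $u_{\tau} = u_{ss}$ (standard heat equation).
Data for $u$: $u(s,0) = e^{-2s}T(s,0) = -3 \sin(s)$. The boundary conditions carry over: $u(0,\tau) = u(\pi,\tau) = 0$.
Separating variables: $u = \sum c_n e^{-n^2\tau} \sin(ns)$. From $u(s,0) = -3 \sin(s)$: $c_1=-3$.
So $u(s,\tau) = -3 e^{-\tau} \sin(s)$, and $T(s,\tau) = e^{2s}u(s,\tau)$.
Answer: $T(s, \tau) = -3 e^{-\tau} e^{2 s} \sin(s)$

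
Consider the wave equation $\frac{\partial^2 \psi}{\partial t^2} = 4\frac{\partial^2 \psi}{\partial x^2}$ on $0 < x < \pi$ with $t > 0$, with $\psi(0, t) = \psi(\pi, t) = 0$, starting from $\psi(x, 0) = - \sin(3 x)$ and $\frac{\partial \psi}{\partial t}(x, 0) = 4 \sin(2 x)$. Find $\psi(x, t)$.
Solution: Using separation of variables $\psi = X(x)T(t)$:
Eigenfunctions: $\sin(nx)$, $n = 1, 2, 3, \ldots$
General solution: $\psi(x, t) = \sum [A_n \cos(2n t) + B_n \sin(2n t)] \sin(nx)$
From $\psi(x,0) = - \sin(3 x)$: $A_3=-1$. From $\psi_t(x,0) = 4 \sin(2 x)$, using $\psi_t(x,0) = \sum \omega_n B_n \sin(nx)$ with $\omega_n = 2n$: $B_2 = 4/4 = 1$.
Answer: $\psi(x, t) = \sin(4 t) \sin(2 x) -  \sin(3 x) \cos(6 t)$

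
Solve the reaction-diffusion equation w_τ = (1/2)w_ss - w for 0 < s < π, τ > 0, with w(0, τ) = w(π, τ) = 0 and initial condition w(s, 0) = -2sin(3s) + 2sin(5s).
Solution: Substitute w = exp(-τ)u, i.e. u = exp(τ)w.
By the product rule, w_τ = exp(-τ)(u_τ - u), w_ss = exp(-τ)u_ss.
Substituting into the PDE and dividing by exp(-τ): u_τ - u = (1/2)u_ss - u.
The lower-order terms cancel, leaving the standard heat equation u_τ = (1/2)u_ss.
Initial data for u: u(s,0) = w(s,0) = -2sin(3s) + 2sin(5s). The boundary conditions carry over: u(0,τ) = u(π,τ) = 0.
Solve for u:
  Using separation of variables u = X(s)T(τ):
  Eigenfunctions: sin(ns), n = 1, 2, 3, ...
  General solution: u(s, τ) = Σ c_n sin(ns) exp(-n² τ/2)
  Matching u(s,0) = -2sin(3s) + 2sin(5s) term by term: c_3=-2, c_5=2.
Hence u(s,τ) = -2exp(-9τ/2)sin(3s) + 2exp(-25τ/2)sin(5s).
Transform back: w(s,τ) = exp(-τ)u(s,τ).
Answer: w(s, τ) = -2exp(-11τ/2)sin(3s) + 2exp(-27τ/2)sin(5s)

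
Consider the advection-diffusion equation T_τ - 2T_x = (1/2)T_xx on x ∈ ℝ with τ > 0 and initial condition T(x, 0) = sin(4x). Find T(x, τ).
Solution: Moving frame: η = x + 2τ, σ = τ, T = u(η,σ), so T_τ = u_σ + 2u_η and T_xx = u_ηη.
Hence T_τ - 2T_x = u_σ and the PDE becomes the heat equation u_σ = (1/2)u_ηη on η ∈ ℝ.
Initial data: u(η,0) = T(η,0) = sin(4η). Each mode sin(nη) decays as exp(-n²σ/2) on ℝ, so u(η,σ) = Σ c_n exp(-n²σ/2) sin(nη) with c_4=1: u(η,σ) = exp(-8σ)sin(4η).
Substituting back: T(x,τ) = u(x + 2τ, τ).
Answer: T(x, τ) = exp(-8τ)sin(4x + 8τ)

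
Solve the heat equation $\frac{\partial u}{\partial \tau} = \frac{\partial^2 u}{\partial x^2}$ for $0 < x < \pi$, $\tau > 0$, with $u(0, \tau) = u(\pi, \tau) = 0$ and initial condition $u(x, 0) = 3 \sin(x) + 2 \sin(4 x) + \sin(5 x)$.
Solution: Using separation of variables $u = X(x)T(\tau)$:
Eigenfunctions: $\sin(nx)$, $n = 1, 2, 3, \ldots$
General solution: $u(x, \tau) = \sum c_n \sin(nx) e^{-n^2 \tau}$
Matching $u(x,0) = 3 \sin(x) + 2 \sin(4 x) + \sin(5 x)$ term by term: $c_1=3, c_4=2, c_5=1$.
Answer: $u(x, \tau) = 3 e^{-\tau} \sin(x) + 2 e^{-16 \tau} \sin(4 x) + e^{-25 \tau} \sin(5 x)$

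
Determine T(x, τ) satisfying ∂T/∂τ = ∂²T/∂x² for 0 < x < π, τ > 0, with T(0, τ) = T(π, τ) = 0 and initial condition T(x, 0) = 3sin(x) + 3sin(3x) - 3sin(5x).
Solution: Using separation of variables T = X(x)G(τ):
Eigenfunctions: sin(nx), n = 1, 2, 3, ...
General solution: T(x, τ) = Σ c_n sin(nx) exp(-n² τ)
Matching T(x,0) = 3sin(x) + 3sin(3x) - 3sin(5x) term by term: c_1=3, c_3=3, c_5=-3.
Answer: T(x, τ) = 3exp(-τ)sin(x) + 3exp(-9τ)sin(3x) - 3exp(-25τ)sin(5x)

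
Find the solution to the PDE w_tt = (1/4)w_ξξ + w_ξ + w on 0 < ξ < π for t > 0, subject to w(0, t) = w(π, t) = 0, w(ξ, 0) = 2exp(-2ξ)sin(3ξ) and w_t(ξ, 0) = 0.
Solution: Substitute w = exp(-2ξ)u, i.e. u = exp(2ξ)w.
By the product rule, w_ξ = exp(-2ξ)(u_ξ - 2u), w_ξξ = exp(-2ξ)(u_ξξ - 4u_ξ + 4u), w_tt = exp(-2ξ)u_tt.
Substituting into the PDE and dividing by exp(-2ξ): u_tt = (1/4)(u_ξξ - 4u_ξ + 4u) + (u_ξ - 2u) + u.
The lower-order terms cancel, leaving the standard wave equation u_tt = (1/4)u_ξξ.
Initial data for u: u(ξ,0) = exp(2ξ)w(ξ,0) = 2sin(3ξ); u_t(ξ,0) = exp(2ξ)w_t(ξ,0) = 0. The boundary conditions carry over: u(0,t) = u(π,t) = 0.
Solve for u:
  Using separation of variables u = X(ξ)T(t):
  Eigenfunctions: sin(nξ), n = 1, 2, 3, ...
  General solution: u(ξ, t) = Σ [A_n cos(n t/2) + B_n sin(n t/2)] sin(nξ)
  From u(ξ,0) = 2sin(3ξ): A_3=2. From u_t(ξ,0) = 0: all B_n = 0.
Hence u(ξ,t) = 2sin(3ξ)cos(3t/2).
Transform back: w(ξ,t) = exp(-2ξ)u(ξ,t).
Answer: w(ξ, t) = 2exp(-2ξ)sin(3ξ)cos(3t/2)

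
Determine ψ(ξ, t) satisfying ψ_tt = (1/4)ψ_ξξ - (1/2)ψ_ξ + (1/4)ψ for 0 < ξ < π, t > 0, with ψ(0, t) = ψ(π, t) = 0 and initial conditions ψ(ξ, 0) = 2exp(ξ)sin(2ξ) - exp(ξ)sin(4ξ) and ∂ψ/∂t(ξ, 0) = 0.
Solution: Substitute ψ = exp(ξ)u.
Then ψ_ξ = exp(ξ)(u_ξ + u), ψ_ξξ = exp(ξ)(u_ξξ + 2u_ξ + u), ψ_tt = exp(ξ)u_tt; substituting and dividing by exp(ξ), the lower-order terms cancel: u_tt = (1/4)u_ξξ (standard wave equation).
Data for u: u(ξ,0) = exp(-ξ)ψ(ξ,0) = 2sin(2ξ) - sin(4ξ); u_t(ξ,0) = exp(-ξ)ψ_t(ξ,0) = 0. The boundary conditions carry over: u(0,t) = u(π,t) = 0.
Separating variables: u = Σ [A_n cos(ω_n t) + B_n sin(ω_n t)] sin(nξ), ω_n = n/2. From ICs: A_2=2, A_4=-1.
So u(ξ,t) = 2sin(2ξ)cos(t) - sin(4ξ)cos(2t), and ψ(ξ,t) = exp(ξ)u(ξ,t).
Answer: ψ(ξ, t) = 2exp(ξ)sin(2ξ)cos(t) - exp(ξ)sin(4ξ)cos(2t)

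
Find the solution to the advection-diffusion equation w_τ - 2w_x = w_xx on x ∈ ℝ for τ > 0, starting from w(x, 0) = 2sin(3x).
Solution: Change to a moving frame: let η = x + 2τ, σ = τ and write w(x,τ) = u(η,σ).
By the chain rule w_τ = u_σ + 2u_η, w_x = u_η, w_xx = u_ηη.
Then w_τ - 2w_x = u_σ: the advection term cancels and the PDE becomes the heat equation u_σ = u_ηη on η ∈ ℝ.
Initial data: u(η,0) = w(η,0) = 2sin(3η).
On η ∈ ℝ each mode satisfies (sin(nη))″ = -n² sin(nη), so exp(-n²σ) sin(nη) solves the heat equation; by superposition u(η,σ) = Σ c_n exp(-n²σ) sin(nη).
Reading off the coefficients: c_3=2, so u(η,σ) = 2exp(-9σ)sin(3η).
Substituting back η = x + 2τ, σ = τ: w(x,τ) = u(x + 2τ, τ).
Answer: w(x, τ) = 2exp(-9τ)sin(3x + 6τ)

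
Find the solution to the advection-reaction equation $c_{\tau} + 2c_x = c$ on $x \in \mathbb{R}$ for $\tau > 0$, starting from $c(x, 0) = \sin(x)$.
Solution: Substitute $c = e^{\tau}u$.
Then $c_{\tau} = e^{\tau}(u_{\tau} + u)$, $c_x = e^{\tau}u_x$; substituting and dividing by $e^{\tau}$, the lower-order terms cancel: $u_{\tau} + 2u_x = 0$ (standard advection equation).
Data for $u$: $u(x,0) = c(x,0) = \sin(x)$.
By characteristics ($dx/d\tau = 2$), $u(x,\tau) = f(x - 2\tau)$ with $f = u( \cdot , 0)$.
So $u(x,\tau) = \sin(x - 2 \tau)$, and $c(x,\tau) = e^{\tau}u(x,\tau)$.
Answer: $c(x, \tau) = - e^{\tau} \sin(2 \tau - x)$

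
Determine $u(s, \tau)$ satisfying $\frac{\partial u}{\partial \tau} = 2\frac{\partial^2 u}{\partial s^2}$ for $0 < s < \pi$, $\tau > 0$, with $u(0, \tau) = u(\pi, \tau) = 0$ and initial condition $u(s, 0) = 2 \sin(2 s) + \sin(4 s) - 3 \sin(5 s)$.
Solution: Using separation of variables $u = X(s)T(\tau)$:
Eigenfunctions: $\sin(ns)$, $n = 1, 2, 3, \ldots$
General solution: $u(s, \tau) = \sum c_n \sin(ns) e^{-2n^2 \tau}$
Matching $u(s,0) = 2 \sin(2 s) + \sin(4 s) - 3 \sin(5 s)$ term by term: $c_2=2, c_4=1, c_5=-3$.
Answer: $u(s, \tau) = 2 e^{-8 \tau} \sin(2 s) + e^{-32 \tau} \sin(4 s) - 3 e^{-50 \tau} \sin(5 s)$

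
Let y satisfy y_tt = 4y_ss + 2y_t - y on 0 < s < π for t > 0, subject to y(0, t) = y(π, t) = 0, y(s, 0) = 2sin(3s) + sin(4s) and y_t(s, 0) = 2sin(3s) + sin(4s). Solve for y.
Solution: Substitute y = exp(t)u, i.e. u = exp(-t)y.
By the product rule, y_t = exp(t)(u_t + u), y_tt = exp(t)(u_tt + 2u_t + u), y_ss = exp(t)u_ss.
Substituting into the PDE and dividing by exp(t): u_tt + 2u_t + u = 4u_ss + 2(u_t + u) - u.
The lower-order terms cancel, leaving the standard wave equation u_tt = 4u_ss.
Initial data for u: u(s,0) = y(s,0) = 2sin(3s) + sin(4s); u_t(s,0) = y_t(s,0) - y(s,0) = 0. The boundary conditions carry over: u(0,t) = u(π,t) = 0.
Solve for u:
  Using separation of variables u = X(s)T(t):
  Eigenfunctions: sin(ns), n = 1, 2, 3, ...
  General solution: u(s, t) = Σ [A_n cos(2n t) + B_n sin(2n t)] sin(ns)
  From u(s,0) = 2sin(3s) + sin(4s): A_3=2, A_4=1. From u_t(s,0) = 0: all B_n = 0.
Hence u(s,t) = 2sin(3s)cos(6t) + sin(4s)cos(8t).
Transform back: y(s,t) = exp(t)u(s,t).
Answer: y(s, t) = 2exp(t)sin(3s)cos(6t) + exp(t)sin(4s)cos(8t)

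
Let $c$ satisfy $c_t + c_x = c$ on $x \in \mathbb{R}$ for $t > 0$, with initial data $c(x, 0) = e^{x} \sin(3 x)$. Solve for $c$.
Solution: Substitute $c = e^{x}u$.
Then $c_x = e^{x}(u_x + u)$, $c_t = e^{x}u_t$; substituting and dividing by $e^{x}$, the lower-order terms cancel: $u_t + u_x = 0$ (standard advection equation).
Data for $u$: $u(x,0) = e^{-x}c(x,0) = \sin(3 x)$.
By characteristics ($dx/dt = 1$), $u(x,t) = f(x - t)$ with $f = u( \cdot , 0)$.
So $u(x,t) = - \sin(3 t - 3 x)$, and $c(x,t) = e^{x}u(x,t)$.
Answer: $c(x, t) = - e^{x} \sin(3 t - 3 x)$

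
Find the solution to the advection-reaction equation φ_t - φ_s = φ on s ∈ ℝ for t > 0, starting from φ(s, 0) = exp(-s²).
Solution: Substitute φ = exp(t)u.
Then φ_t = exp(t)(u_t + u), φ_s = exp(t)u_s; substituting and dividing by exp(t), the lower-order terms cancel: u_t - u_s = 0 (standard advection equation).
Data for u: u(s,0) = φ(s,0) = exp(-s²).
By characteristics (ds/dt = -1), u(s,t) = f(s + t) with f = u(·, 0).
So u(s,t) = exp(-(s + t)²), and φ(s,t) = exp(t)u(s,t).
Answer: φ(s, t) = exp(t)exp(-(s + t)²)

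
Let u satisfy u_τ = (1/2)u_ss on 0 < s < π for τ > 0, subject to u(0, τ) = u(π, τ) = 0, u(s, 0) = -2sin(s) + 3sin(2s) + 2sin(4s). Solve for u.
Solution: Separating variables: u = Σ c_n exp(-n²τ/2) sin(ns). From u(s,0) = -2sin(s) + 3sin(2s) + 2sin(4s): c_1=-2, c_2=3, c_4=2.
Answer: u(s, τ) = 3exp(-2τ)sin(2s) + 2exp(-8τ)sin(4s) - 2exp(-τ/2)sin(s)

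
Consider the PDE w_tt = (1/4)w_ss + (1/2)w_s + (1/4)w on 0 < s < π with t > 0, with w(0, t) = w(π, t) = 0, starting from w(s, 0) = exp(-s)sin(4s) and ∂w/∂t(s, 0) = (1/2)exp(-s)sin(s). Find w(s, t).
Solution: Substitute w = exp(-s)u, i.e. u = exp(s)w.
By the product rule, w_s = exp(-s)(u_s - u), w_ss = exp(-s)(u_ss - 2u_s + u), w_tt = exp(-s)u_tt.
Substituting into the PDE and dividing by exp(-s): u_tt = (1/4)(u_ss - 2u_s + u) + (1/2)(u_s - u) + (1/4)u.
The lower-order terms cancel, leaving the standard wave equation u_tt = (1/4)u_ss.
Initial data for u: u(s,0) = exp(s)w(s,0) = sin(4s); u_t(s,0) = exp(s)w_t(s,0) = (1/2)sin(s). The boundary conditions carry over: u(0,t) = u(π,t) = 0.
Solve for u:
  Using separation of variables u = X(s)T(t):
  Eigenfunctions: sin(ns), n = 1, 2, 3, ...
  General solution: u(s, t) = Σ [A_n cos(n t/2) + B_n sin(n t/2)] sin(ns)
  From u(s,0) = sin(4s): A_4=1. From u_t(s,0) = (1/2)sin(s), using u_t(s,0) = Σ ω_n B_n sin(ns) with ω_n = n/2: B_1 = (1/2)/(1/2) = 1.
Hence u(s,t) = sin(s)sin(t/2) + sin(4s)cos(2t).
Transform back: w(s,t) = exp(-s)u(s,t).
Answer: w(s, t) = exp(-s)sin(s)sin(t/2) + exp(-s)sin(4s)cos(2t)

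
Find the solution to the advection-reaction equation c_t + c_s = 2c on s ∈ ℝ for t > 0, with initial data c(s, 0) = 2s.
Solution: Substitute c = exp(2t)u, i.e. u = exp(-2t)c.
By the product rule, c_t = exp(2t)(u_t + 2u), c_s = exp(2t)u_s.
Substituting into the PDE and dividing by exp(2t): u_t + 2u + u_s = 2u.
The lower-order terms cancel, leaving the standard advection equation u_t + u_s = 0.
Initial data for u: u(s,0) = c(s,0) = 2s.
Solve for u:
  By method of characteristics (waves move right with speed 1):
  Along characteristics s - t = const, u is constant, so u(s,t) = f(s - t) with f = u(·, 0).
Hence u(s,t) = 2s - 2t.
Transform back: c(s,t) = exp(2t)u(s,t).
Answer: c(s, t) = 2sexp(2t) - 2texp(2t)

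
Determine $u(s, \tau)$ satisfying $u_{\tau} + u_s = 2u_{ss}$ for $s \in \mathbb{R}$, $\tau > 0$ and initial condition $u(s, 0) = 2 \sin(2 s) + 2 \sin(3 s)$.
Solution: Moving frame: $\eta = s - \tau$, $\sigma = \tau$, $u = w(\eta,\sigma)$, so $u_{\tau} = w_{\sigma} - w_{\eta}$ and $u_{ss} = w_{\eta\eta}$.
Hence $u_{\tau} + u_s = w_{\sigma}$ and the PDE becomes the heat equation $w_{\sigma} = 2w_{\eta\eta}$ on $\eta \in \mathbb{R}$.
Initial data: $w(\eta,0) = u(\eta,0) = 2 \sin(2 \eta) + 2 \sin(3 \eta)$. Each mode $\sin(n\eta)$ decays as $e^{-2n^2\sigma}$ on $\mathbb{R}$, so $w(\eta,\sigma) = \sum c_n e^{-2n^2\sigma} \sin(n\eta)$ with $c_2=2, c_3=2$: $w(\eta,\sigma) = 2 e^{-8 \sigma} \sin(2 \eta) + 2 e^{-18 \sigma} \sin(3 \eta)$.
Substituting back: $u(s,\tau) = w(s - \tau, \tau)$.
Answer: $u(s, \tau) = -2 e^{-8 \tau} \sin(2 \tau - 2 s) - 2 e^{-18 \tau} \sin(3 \tau - 3 s)$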